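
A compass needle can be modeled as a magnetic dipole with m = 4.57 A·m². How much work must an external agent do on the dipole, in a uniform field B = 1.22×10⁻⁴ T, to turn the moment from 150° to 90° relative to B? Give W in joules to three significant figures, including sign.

W ≈ -4.83×10⁻⁴ J

W_ext = ΔU = −mB cosθ₂ + mB cosθ₁ = mB(cosθ₁ − cosθ₂).
W = (4.57)(1.22×10⁻⁴)·(cos150° − cos90°) = (5.575×10⁻⁴)·(-0.8660) = -4.828×10⁻⁴ J.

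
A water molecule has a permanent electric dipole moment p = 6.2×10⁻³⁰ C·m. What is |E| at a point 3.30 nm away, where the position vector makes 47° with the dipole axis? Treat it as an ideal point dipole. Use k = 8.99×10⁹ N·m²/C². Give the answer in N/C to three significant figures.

E ≈ 2.40×10⁶ N/C

At angle θ the dipole field magnitude is E = (kp/r³)·√(1 + 3cos²θ).
kp/r³ = (8.99×10⁹)(6.20×10⁻³⁰) / (3.30×10⁻⁹)³ = 1.551×10⁶ N/C.
√(1 + 3cos²47°) = √(1 + 3·0.4651) = √2.3954 ≈ 1.5477.
E ≈ 1.551×10⁶ × 1.548 = 2.400×10⁶ N/C.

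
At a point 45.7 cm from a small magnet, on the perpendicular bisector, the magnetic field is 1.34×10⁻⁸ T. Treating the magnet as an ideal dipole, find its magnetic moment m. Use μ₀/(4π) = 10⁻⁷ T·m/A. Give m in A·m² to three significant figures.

In the equatorial plane B = (μ₀/4π)·m/r³, so m = Br³·4π/(μ₀).
m = (1.34×10⁻⁸)·(0.457)³ / (10⁻⁷) = 0.01279 A·m².

m ≈ 0.0128 A·m²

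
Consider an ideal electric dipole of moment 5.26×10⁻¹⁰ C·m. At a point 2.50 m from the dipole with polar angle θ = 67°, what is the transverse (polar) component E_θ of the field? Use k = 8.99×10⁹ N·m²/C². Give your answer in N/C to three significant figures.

For a dipole, E_θ = (kp sinθ)/r³.
kp/r³ = (8.99×10⁹)(5.26×10⁻¹⁰)/(2.50)³ = 0.3026 N/C.
E_θ = 0.3026·sin67° = 0.2786 N/C.

E_θ ≈ 0.279 N/C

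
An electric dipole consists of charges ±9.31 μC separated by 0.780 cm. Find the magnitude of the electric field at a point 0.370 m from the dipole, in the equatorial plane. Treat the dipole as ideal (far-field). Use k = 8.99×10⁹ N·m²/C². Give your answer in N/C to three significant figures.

E ≈ 1.29×10⁴ N/C

Dipole moment p = qd = (9.31×10⁻⁶ C)(0.00780 m) = 7.262×10⁻⁸ C·m.
In the equatorial plane E = kp/r³.
E = (8.99×10⁹)(7.262×10⁻⁸) / (0.370)³ = 1.289×10⁴ N/C.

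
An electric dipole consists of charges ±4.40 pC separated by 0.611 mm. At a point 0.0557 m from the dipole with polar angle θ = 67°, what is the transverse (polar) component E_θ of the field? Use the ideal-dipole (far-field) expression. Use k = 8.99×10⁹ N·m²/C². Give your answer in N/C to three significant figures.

E_θ ≈ 0.129 N/C

Dipole moment p = qd = (4.40×10⁻¹² C)(6.11×10⁻⁴ m) = 2.688×10⁻¹⁵ C·m.
For a dipole, E_θ = (kp sinθ)/r³.
kp/r³ = (8.99×10⁹)(2.688×10⁻¹⁵)/(0.0557)³ = 0.1398 N/C.
E_θ = 0.1398·sin67° = 0.1287 N/C.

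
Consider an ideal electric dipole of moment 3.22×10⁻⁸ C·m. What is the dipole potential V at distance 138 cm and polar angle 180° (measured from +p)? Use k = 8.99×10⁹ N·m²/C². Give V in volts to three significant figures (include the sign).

The dipole potential is V = kp cosθ / r².
V = (8.99×10⁹)(3.22×10⁻⁸)·cos180° / (1.38)² = -152.0 V.

V ≈ -152 V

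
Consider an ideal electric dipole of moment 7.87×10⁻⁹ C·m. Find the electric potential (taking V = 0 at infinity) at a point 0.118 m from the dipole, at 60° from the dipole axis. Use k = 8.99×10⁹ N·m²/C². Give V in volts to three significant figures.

V ≈ 2540 V

The dipole potential is V = kp cosθ / r².
V = (8.99×10⁹)(7.87×10⁻⁹)·cos60° / (0.118)² = 2541 V.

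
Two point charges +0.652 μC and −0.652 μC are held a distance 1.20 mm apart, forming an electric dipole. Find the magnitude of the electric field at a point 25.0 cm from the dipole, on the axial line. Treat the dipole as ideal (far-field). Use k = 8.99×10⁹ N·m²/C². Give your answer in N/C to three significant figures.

Dipole moment p = qd = (6.52×10⁻⁷ C)(0.00120 m) = 7.824×10⁻¹⁰ C·m.
On the dipole axis E = 2kp/r³.
E = 2·(8.99×10⁹)(7.824×10⁻¹⁰) / (0.250)³ = 900.3 N/C.

E ≈ 900 N/C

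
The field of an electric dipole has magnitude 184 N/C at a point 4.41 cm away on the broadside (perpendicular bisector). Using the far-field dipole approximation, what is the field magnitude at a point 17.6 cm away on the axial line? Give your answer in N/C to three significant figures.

E ≈ 5.79 N/C

Dipole fields scale as 1/r³ in the far field.
The axial field is twice the equatorial field at the same r, so the geometry factor is 2/1.
E₂ = E₁ · (2/1) · (r₁/r₂)³ = 184 · 2 · (4.41/17.6)³.
(r₁/r₂)³ = (0.2506)³ = 0.01573.
E₂ ≈ 5.789 N/C.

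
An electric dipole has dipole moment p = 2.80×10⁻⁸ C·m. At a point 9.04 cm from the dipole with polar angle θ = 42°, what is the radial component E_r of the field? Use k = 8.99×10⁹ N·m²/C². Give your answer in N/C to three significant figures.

E_r ≈ 5.06×10⁵ N/C

For a dipole, E_r = (2kp cosθ)/r³.
kp/r³ = (8.99×10⁹)(2.80×10⁻⁸)/(0.0904)³ = 3.407×10⁵ N/C.
E_r = 2·3.407×10⁵·cos42° = 5.064×10⁵ N/C.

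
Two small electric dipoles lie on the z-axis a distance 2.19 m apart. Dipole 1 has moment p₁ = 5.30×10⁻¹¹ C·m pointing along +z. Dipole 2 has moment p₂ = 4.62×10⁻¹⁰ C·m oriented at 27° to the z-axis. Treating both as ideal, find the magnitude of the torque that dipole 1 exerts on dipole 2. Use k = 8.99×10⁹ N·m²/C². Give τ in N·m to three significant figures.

τ ≈ 1.90×10⁻¹¹ N·m

The second dipole sits on the axis of the first, so the field there is axial: E₁ = 2kp₁/r³ along +z.
E₁ = 2(8.99×10⁹)(5.30×10⁻¹¹)/(2.19)³ = 0.09073 N/C.
Torque on the second dipole: τ = p₂ E₁ sinθ.
τ = (4.62×10⁻¹⁰)(0.09073)·sin27° = 1.903×10⁻¹¹ N·m.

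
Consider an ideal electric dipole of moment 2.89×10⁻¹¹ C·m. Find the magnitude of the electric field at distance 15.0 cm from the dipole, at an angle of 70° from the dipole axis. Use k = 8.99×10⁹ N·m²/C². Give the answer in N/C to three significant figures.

E ≈ 89.5 N/C

At angle θ the dipole field magnitude is E = (kp/r³)·√(1 + 3cos²θ).
kp/r³ = (8.99×10⁹)(2.89×10⁻¹¹) / (0.150)³ = 76.98 N/C.
√(1 + 3cos²70°) = √(1 + 3·0.1170) = √1.3509 ≈ 1.1623.
E ≈ 76.98 × 1.162 = 89.47 N/C.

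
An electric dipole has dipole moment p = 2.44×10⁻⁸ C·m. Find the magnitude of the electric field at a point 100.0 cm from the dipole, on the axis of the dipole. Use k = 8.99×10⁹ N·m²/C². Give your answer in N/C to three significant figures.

On the dipole axis E = 2kp/r³.
E = 2·(8.99×10⁹)(2.44×10⁻⁸) / (1.00)³ = 438.7 N/C.

E ≈ 439 N/C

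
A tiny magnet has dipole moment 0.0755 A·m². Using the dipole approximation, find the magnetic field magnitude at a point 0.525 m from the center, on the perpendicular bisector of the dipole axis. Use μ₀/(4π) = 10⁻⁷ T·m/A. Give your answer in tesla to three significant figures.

B ≈ 5.22×10⁻⁸ T

In the equatorial plane B = (μ₀/4π)·m/r³ (half the axial value).
B = (10⁻⁷)·(0.0755) / (0.525)³ = 5.218×10⁻⁸ T.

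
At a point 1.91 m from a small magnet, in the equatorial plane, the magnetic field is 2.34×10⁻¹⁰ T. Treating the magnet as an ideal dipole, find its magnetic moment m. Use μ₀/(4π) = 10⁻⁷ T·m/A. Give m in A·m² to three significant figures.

In the equatorial plane B = (μ₀/4π)·m/r³, so m = Br³·4π/(μ₀).
m = (2.34×10⁻¹⁰)·(1.91)³ / (10⁻⁷) = 0.01630 A·m².

m ≈ 0.0163 A·m²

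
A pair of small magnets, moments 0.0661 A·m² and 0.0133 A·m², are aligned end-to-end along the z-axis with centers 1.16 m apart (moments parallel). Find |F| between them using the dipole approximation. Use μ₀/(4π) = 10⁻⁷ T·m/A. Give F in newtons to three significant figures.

On-axis B of dipole 1: B = (μ₀/4π)·2m₁/r³. Force on dipole 2: F = m₂·dB/dr.
dB/dr = −(μ₀/4π)·6m₁/r⁴, so |F| = (μ₀/4π)·6m₁m₂/r⁴.
F = 6(10⁻⁷)(0.0661)(0.0133)/(1.16)⁴ = 2.913×10⁻¹⁰ N.

F ≈ 2.91×10⁻¹⁰ N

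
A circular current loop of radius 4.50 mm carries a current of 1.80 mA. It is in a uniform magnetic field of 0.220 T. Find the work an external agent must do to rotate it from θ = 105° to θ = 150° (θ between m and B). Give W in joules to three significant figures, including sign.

Magnetic moment m = IA = Iπa² = (0.00180)·π·(0.00450)² = 1.145×10⁻⁷ A·m².
W_ext = ΔU = −mB cosθ₂ + mB cosθ₁ = mB(cosθ₁ − cosθ₂).
W = (1.145×10⁻⁷)(0.220)·(cos105° − cos150°) = (2.519×10⁻⁸)·(+0.6072) = 1.530×10⁻⁸ J.

W ≈ 1.53×10⁻⁸ J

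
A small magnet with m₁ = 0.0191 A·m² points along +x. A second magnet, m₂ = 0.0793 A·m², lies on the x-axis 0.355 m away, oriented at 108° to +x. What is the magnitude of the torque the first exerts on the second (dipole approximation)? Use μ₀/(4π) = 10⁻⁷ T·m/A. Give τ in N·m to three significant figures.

τ ≈ 6.44×10⁻⁹ N·m

Dipole B is on the axis of dipole A, so B₁ there is axial: B₁ = (μ₀/4π)·2m₁/r³ along +x.
B₁ = 2(10⁻⁷)(0.0191)/(0.355)³ = 8.538×10⁻⁸ T.
τ = m₂ B₁ sinθ.
τ = (0.0793)(8.538×10⁻⁸)·sin108° = 6.440×10⁻⁹ N·m.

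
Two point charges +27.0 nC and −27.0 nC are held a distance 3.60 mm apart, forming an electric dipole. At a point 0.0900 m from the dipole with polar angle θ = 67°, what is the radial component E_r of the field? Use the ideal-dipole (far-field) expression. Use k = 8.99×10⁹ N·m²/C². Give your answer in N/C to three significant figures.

Dipole moment p = qd = (2.70×10⁻⁸ C)(0.00360 m) = 9.72×10⁻¹¹ C·m.
For a dipole, E_r = (2kp cosθ)/r³.
kp/r³ = (8.99×10⁹)(9.72×10⁻¹¹)/(0.0900)³ = 1199 N/C.
E_r = 2·1199·cos67° = 936.7 N/C.

E_r ≈ 937 N/C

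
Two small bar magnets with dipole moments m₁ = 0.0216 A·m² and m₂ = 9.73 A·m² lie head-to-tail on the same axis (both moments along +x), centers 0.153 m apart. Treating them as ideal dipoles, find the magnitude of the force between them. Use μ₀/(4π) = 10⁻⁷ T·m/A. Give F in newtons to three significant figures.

F ≈ 2.30×10⁻⁴ N

On-axis B of dipole 1: B = (μ₀/4π)·2m₁/r³. Force on dipole 2: F = m₂·dB/dr.
dB/dr = −(μ₀/4π)·6m₁/r⁴, so |F| = (μ₀/4π)·6m₁m₂/r⁴.
F = 6(10⁻⁷)(0.0216)(9.73)/(0.153)⁴ = 2.301×10⁻⁴ N.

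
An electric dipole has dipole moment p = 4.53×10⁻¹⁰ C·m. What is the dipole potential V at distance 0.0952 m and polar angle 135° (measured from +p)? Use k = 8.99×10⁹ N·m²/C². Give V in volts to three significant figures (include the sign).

The dipole potential is V = kp cosθ / r².
V = (8.99×10⁹)(4.53×10⁻¹⁰)·cos135° / (0.0952)² = -317.7 V.

V ≈ -318 V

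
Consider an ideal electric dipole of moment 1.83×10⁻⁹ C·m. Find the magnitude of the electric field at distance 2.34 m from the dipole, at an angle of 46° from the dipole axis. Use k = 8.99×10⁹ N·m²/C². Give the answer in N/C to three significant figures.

At angle θ the dipole field magnitude is E = (kp/r³)·√(1 + 3cos²θ).
kp/r³ = (8.99×10⁹)(1.83×10⁻⁹) / (2.34)³ = 1.284 N/C.
√(1 + 3cos²46°) = √(1 + 3·0.4826) = √2.4477 ≈ 1.5645.
E ≈ 1.284 × 1.564 = 2.009 N/C.

E ≈ 2.01 N/C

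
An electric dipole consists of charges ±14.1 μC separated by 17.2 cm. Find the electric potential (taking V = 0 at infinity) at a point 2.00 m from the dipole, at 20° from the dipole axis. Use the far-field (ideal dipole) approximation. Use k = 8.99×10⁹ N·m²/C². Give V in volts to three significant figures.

V ≈ 5120 V

Dipole moment p = qd = (1.41×10⁻⁵ C)(0.172 m) = 2.425×10⁻⁶ C·m.
The dipole potential is V = kp cosθ / r².
V = (8.99×10⁹)(2.425×10⁻⁶)·cos20° / (2.00)² = 5122 V.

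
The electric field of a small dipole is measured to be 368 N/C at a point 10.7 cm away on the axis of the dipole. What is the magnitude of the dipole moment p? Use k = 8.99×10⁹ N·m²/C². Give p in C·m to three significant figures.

p ≈ 2.51×10⁻¹¹ C·m

On axis E = 2kp/r³, so p = Er³/(2k).
p = (368)·(0.107)³ / (2·8.99×10⁹) = 2.507×10⁻¹¹ C·m.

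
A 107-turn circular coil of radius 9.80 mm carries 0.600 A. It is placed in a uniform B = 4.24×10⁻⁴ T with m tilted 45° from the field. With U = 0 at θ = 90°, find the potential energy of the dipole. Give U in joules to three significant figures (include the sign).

m = NIA = NIπa² = 107·(0.600)·π·(0.00980)² = 0.01937 A·m².
U = −m·B = −mB cosθ.
U = −(0.01937)(4.24×10⁻⁴)·cos45° = -5.807×10⁻⁶ J.

U ≈ -5.81×10⁻⁶ J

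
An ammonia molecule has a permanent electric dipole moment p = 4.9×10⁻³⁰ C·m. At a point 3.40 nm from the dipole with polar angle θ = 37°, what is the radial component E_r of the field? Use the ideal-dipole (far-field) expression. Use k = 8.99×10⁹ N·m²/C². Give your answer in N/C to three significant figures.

E_r ≈ 1.79×10⁶ N/C

For a dipole, E_r = (2kp cosθ)/r³.
kp/r³ = (8.99×10⁹)(4.90×10⁻³⁰)/(3.40×10⁻⁹)³ = 1.121×10⁶ N/C.
E_r = 2·1.121×10⁶·cos37° = 1.790×10⁶ N/C.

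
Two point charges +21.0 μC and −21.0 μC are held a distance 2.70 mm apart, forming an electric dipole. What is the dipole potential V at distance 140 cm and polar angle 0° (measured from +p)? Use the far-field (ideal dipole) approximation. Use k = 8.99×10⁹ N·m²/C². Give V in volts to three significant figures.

Dipole moment p = qd = (2.10×10⁻⁵ C)(0.00270 m) = 5.67×10⁻⁸ C·m.
The dipole potential is V = kp cosθ / r².
V = (8.99×10⁹)(5.67×10⁻⁸)·cos0° / (1.40)² = 260.1 V.

V ≈ 260 V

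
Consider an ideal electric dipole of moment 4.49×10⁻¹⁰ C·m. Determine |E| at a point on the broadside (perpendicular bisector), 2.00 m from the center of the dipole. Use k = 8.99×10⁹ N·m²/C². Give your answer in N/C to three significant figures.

E ≈ 0.505 N/C

In the equatorial plane E = kp/r³.
E = (8.99×10⁹)(4.49×10⁻¹⁰) / (2.00)³ = 0.5046 N/C.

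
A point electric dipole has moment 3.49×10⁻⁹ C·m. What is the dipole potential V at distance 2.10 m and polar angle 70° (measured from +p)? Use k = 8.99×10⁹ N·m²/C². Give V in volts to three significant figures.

V ≈ 2.43 V

The dipole potential is V = kp cosθ / r².
V = (8.99×10⁹)(3.49×10⁻⁹)·cos70° / (2.10)² = 2.433 V.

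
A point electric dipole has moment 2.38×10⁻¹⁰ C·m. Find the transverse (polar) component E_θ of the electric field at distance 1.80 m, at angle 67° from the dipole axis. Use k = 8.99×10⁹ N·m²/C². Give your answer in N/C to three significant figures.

For a dipole, E_θ = (kp sinθ)/r³.
kp/r³ = (8.99×10⁹)(2.38×10⁻¹⁰)/(1.80)³ = 0.3669 N/C.
E_θ = 0.3669·sin67° = 0.3377 N/C.

E_θ ≈ 0.338 N/C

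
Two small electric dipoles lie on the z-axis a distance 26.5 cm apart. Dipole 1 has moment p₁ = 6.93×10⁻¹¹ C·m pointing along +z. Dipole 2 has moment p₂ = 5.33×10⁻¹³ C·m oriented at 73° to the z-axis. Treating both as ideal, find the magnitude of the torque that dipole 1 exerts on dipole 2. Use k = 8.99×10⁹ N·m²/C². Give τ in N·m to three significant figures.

τ ≈ 3.41×10⁻¹¹ N·m

The second dipole sits on the axis of the first, so the field there is axial: E₁ = 2kp₁/r³ along +z.
E₁ = 2(8.99×10⁹)(6.93×10⁻¹¹)/(0.265)³ = 66.96 N/C.
Torque on the second dipole: τ = p₂ E₁ sinθ.
τ = (5.33×10⁻¹³)(66.96)·sin73° = 3.413×10⁻¹¹ N·m.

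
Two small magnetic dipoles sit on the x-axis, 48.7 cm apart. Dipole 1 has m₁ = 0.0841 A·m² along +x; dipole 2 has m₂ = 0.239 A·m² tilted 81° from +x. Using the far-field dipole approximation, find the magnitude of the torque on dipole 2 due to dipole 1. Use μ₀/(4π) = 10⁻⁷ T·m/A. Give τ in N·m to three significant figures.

Dipole B is on the axis of dipole A, so B₁ there is axial: B₁ = (μ₀/4π)·2m₁/r³ along +x.
B₁ = 2(10⁻⁷)(0.0841)/(0.487)³ = 1.456×10⁻⁷ T.
τ = m₂ B₁ sinθ.
τ = (0.239)(1.456×10⁻⁷)·sin81° = 3.438×10⁻⁸ N·m.

τ ≈ 3.44×10⁻⁸ N·m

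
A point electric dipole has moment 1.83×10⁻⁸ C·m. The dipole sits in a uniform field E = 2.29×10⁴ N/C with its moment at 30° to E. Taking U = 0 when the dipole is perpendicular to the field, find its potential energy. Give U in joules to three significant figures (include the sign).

U = −p·E = −pE cosθ.
U = −(1.83×10⁻⁸)(2.29×10⁴)·cos30° = -3.629×10⁻⁴ J.

U ≈ -3.63×10⁻⁴ J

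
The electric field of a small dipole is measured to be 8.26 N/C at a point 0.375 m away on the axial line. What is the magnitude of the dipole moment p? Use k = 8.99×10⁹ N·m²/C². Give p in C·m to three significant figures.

p ≈ 2.42×10⁻¹¹ C·m

On axis E = 2kp/r³, so p = Er³/(2k).
p = (8.26)·(0.375)³ / (2·8.99×10⁹) = 2.423×10⁻¹¹ C·m.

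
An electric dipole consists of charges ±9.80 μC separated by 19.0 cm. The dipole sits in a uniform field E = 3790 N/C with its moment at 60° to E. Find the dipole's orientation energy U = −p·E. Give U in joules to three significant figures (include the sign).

Dipole moment p = qd = (9.80×10⁻⁶ C)(0.190 m) = 1.862×10⁻⁶ C·m.
U = −p·E = −pE cosθ.
U = −(1.862×10⁻⁶)(3790)·cos60° = -0.003528 J.

U ≈ -0.00353 J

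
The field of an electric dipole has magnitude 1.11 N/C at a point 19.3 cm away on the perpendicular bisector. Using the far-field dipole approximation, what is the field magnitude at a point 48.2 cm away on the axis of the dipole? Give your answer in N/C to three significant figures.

Dipole fields scale as 1/r³ in the far field.
The axial field is twice the equatorial field at the same r, so the geometry factor is 2/1.
E₂ = E₁ · (2/1) · (r₁/r₂)³ = 1.11 · 2 · (19.3/48.2)³.
(r₁/r₂)³ = (0.4004)³ = 0.0642.
E₂ ≈ 0.1425 N/C.

E ≈ 0.143 N/C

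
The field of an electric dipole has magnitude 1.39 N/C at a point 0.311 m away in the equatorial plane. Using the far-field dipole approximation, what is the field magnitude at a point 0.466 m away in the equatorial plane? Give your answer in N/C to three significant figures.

E ≈ 0.413 N/C

Dipole fields scale as 1/r³ in the far field; the geometry is the same at both points.
E₂ = E₁ · (r₁/r₂)³ = 1.39 · (0.311/0.466)³.
(r₁/r₂)³ = (0.6674)³ = 0.2973.
E₂ ≈ 0.4132 N/C.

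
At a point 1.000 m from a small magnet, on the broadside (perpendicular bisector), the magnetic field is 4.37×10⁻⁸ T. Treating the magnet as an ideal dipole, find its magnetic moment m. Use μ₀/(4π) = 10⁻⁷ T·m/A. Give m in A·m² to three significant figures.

m ≈ 0.437 A·m²

In the equatorial plane B = (μ₀/4π)·m/r³, so m = Br³·4π/(μ₀).
m = (4.37×10⁻⁸)·(1.00)³ / (10⁻⁷) = 0.4370 A·m².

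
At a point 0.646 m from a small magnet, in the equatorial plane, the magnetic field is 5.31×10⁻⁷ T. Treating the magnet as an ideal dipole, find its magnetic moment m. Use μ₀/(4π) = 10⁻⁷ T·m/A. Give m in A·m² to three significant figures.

m ≈ 1.43 A·m²

In the equatorial plane B = (μ₀/4π)·m/r³, so m = Br³·4π/(μ₀).
m = (5.31×10⁻⁷)·(0.646)³ / (10⁻⁷) = 1.432 A·m².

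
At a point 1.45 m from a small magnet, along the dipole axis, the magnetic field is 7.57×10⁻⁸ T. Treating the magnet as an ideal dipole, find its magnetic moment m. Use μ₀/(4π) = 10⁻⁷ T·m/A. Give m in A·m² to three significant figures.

m ≈ 1.15 A·m²

On axis B = (μ₀/4π)·2m/r³, so m = Br³·4π/(μ₀·2).
m = (7.57×10⁻⁸)·(1.45)³ / (2·10⁻⁷) = 1.154 A·m².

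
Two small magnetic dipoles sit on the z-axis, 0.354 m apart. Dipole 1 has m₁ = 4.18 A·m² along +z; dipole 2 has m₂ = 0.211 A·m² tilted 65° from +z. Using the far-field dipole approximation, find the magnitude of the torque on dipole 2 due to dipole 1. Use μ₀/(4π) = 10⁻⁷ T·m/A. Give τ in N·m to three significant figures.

τ ≈ 3.60×10⁻⁶ N·m

Dipole B is on the axis of dipole A, so B₁ there is axial: B₁ = (μ₀/4π)·2m₁/r³ along +z.
B₁ = 2(10⁻⁷)(4.18)/(0.354)³ = 1.885×10⁻⁵ T.
τ = m₂ B₁ sinθ.
τ = (0.211)(1.885×10⁻⁵)·sin65° = 3.604×10⁻⁶ N·m.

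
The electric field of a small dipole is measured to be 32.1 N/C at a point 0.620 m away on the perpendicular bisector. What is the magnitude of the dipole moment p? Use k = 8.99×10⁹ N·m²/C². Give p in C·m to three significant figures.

In the equatorial plane E = kp/r³, so p = Er³/(k).
p = (32.1)·(0.620)³ / (8.99×10⁹) = 8.510×10⁻¹⁰ C·m.

p ≈ 8.51×10⁻¹⁰ C·m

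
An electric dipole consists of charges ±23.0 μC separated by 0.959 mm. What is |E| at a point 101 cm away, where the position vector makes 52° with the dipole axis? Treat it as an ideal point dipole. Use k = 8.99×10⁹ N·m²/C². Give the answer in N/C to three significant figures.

E ≈ 281 N/C

Dipole moment p = qd = (2.30×10⁻⁵ C)(9.59×10⁻⁴ m) = 2.206×10⁻⁸ C·m.
At angle θ the dipole field magnitude is E = (kp/r³)·√(1 + 3cos²θ).
kp/r³ = (8.99×10⁹)(2.206×10⁻⁸) / (1.01)³ = 192.5 N/C.
√(1 + 3cos²52°) = √(1 + 3·0.3790) = √2.1371 ≈ 1.4619.
E ≈ 192.5 × 1.462 = 281.4 N/C.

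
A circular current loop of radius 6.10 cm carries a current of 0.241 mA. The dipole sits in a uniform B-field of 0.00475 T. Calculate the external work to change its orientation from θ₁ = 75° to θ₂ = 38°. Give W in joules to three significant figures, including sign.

W ≈ -7.08×10⁻⁹ J

Magnetic moment m = IA = Iπa² = (2.41×10⁻⁴)·π·(0.0610)² = 2.817×10⁻⁶ A·m².
W_ext = ΔU = −mB cosθ₂ + mB cosθ₁ = mB(cosθ₁ − cosθ₂).
W = (2.817×10⁻⁶)(0.00475)·(cos75° − cos38°) = (1.338×10⁻⁸)·(-0.5292) = -7.081×10⁻⁹ J.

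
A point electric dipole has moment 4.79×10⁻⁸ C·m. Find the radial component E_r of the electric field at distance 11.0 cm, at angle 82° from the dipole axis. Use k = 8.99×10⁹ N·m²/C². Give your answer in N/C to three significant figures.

E_r ≈ 9.01×10⁴ N/C

For a dipole, E_r = (2kp cosθ)/r³.
kp/r³ = (8.99×10⁹)(4.79×10⁻⁸)/(0.110)³ = 3.235×10⁵ N/C.
E_r = 2·3.235×10⁵·cos82° = 9.005×10⁴ N/C.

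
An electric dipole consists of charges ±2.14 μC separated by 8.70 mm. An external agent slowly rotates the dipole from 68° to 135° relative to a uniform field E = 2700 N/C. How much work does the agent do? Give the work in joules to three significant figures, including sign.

W ≈ 5.44×10⁻⁵ J

Dipole moment p = qd = (2.14×10⁻⁶ C)(0.00870 m) = 1.862×10⁻⁸ C·m.
W_ext = ΔU = U(θ₂) − U(θ₁) = −pE cosθ₂ − (−pE cosθ₁) = pE(cosθ₁ − cosθ₂).
W = (1.862×10⁻⁸)(2700)·(cos68° − cos135°) = (5.027×10⁻⁵)·(+1.0817) = 5.438×10⁻⁵ J.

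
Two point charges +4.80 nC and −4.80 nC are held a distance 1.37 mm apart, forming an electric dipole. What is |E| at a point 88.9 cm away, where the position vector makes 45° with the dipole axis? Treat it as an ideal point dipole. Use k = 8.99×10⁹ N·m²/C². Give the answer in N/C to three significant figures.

E ≈ 0.133 N/C

Dipole moment p = qd = (4.80×10⁻⁹ C)(0.00137 m) = 6.576×10⁻¹² C·m.
At angle θ the dipole field magnitude is E = (kp/r³)·√(1 + 3cos²θ).
kp/r³ = (8.99×10⁹)(6.576×10⁻¹²) / (0.889)³ = 0.08414 N/C.
√(1 + 3cos²45°) = √(1 + 3·0.5000) = √2.5000 ≈ 1.5811.
E ≈ 0.08414 × 1.581 = 0.1330 N/C.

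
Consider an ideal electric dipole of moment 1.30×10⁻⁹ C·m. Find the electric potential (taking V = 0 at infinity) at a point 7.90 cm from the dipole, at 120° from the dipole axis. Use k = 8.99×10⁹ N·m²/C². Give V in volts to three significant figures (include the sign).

V ≈ -936 V

The dipole potential is V = kp cosθ / r².
V = (8.99×10⁹)(1.30×10⁻⁹)·cos120° / (0.0790)² = -936.3 V.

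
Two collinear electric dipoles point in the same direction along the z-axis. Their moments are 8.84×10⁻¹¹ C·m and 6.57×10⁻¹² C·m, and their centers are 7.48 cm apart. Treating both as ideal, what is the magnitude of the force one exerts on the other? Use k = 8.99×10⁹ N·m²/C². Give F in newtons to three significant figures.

On-axis field of dipole 1 at distance r: E = 2kp₁/r³. Force on dipole 2 is F = p₂·dE/dr (gradient along axis).
dE/dr = −6kp₁/r⁴, so |F| = 6kp₁p₂/r⁴ (attractive for aligned moments).
F = 6(8.99×10⁹)(8.84×10⁻¹¹)(6.57×10⁻¹²)/(0.0748)⁴ = 1.001×10⁻⁶ N.

F ≈ 1.00×10⁻⁶ N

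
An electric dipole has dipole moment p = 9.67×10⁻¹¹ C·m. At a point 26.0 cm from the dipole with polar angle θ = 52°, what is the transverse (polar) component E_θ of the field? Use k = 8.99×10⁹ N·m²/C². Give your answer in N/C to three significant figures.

For a dipole, E_θ = (kp sinθ)/r³.
kp/r³ = (8.99×10⁹)(9.67×10⁻¹¹)/(0.260)³ = 49.46 N/C.
E_θ = 49.46·sin52° = 38.98 N/C.

E_θ ≈ 39.0 N/C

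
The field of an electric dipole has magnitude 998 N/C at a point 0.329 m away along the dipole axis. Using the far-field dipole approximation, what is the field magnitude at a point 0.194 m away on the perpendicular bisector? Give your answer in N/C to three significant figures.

Dipole fields scale as 1/r³ in the far field.
The axial field is twice the equatorial field at the same r, so the geometry factor is 1/2.
E₂ = E₁ · (1/2) · (r₁/r₂)³ = 998 · 0.5 · (0.329/0.194)³.
(r₁/r₂)³ = (1.696)³ = 4.877.
E₂ ≈ 2434 N/C.

E ≈ 2430 N/C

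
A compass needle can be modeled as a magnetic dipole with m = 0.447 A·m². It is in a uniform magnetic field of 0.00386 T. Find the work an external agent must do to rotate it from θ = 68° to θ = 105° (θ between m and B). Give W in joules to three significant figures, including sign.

W_ext = ΔU = −mB cosθ₂ + mB cosθ₁ = mB(cosθ₁ − cosθ₂).
W = (0.447)(0.00386)·(cos68° − cos105°) = (0.001725)·(+0.6334) = 0.001093 J.

W ≈ 0.00109 J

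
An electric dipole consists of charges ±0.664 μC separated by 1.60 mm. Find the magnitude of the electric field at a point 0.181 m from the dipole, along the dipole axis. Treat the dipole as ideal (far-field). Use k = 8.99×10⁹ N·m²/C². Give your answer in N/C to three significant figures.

E ≈ 3220 N/C

Dipole moment p = qd = (6.64×10⁻⁷ C)(0.00160 m) = 1.062×10⁻⁹ C·m.
On the dipole axis E = 2kp/r³.
E = 2·(8.99×10⁹)(1.062×10⁻⁹) / (0.181)³ = 3220 N/C.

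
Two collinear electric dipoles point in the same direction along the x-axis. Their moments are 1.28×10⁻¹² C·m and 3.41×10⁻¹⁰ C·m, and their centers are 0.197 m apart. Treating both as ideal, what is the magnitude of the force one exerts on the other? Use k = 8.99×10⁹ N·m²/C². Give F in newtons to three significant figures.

On-axis field of dipole 1 at distance r: E = 2kp₁/r³. Force on dipole 2 is F = p₂·dE/dr (gradient along axis).
dE/dr = −6kp₁/r⁴, so |F| = 6kp₁p₂/r⁴ (attractive for aligned moments).
F = 6(8.99×10⁹)(1.28×10⁻¹²)(3.41×10⁻¹⁰)/(0.197)⁴ = 1.563×10⁻⁸ N.

F ≈ 1.56×10⁻⁸ N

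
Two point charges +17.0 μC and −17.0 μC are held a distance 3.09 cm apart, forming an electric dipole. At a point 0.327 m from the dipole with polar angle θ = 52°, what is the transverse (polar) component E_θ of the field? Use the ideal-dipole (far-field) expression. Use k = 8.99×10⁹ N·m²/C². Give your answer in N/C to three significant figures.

E_θ ≈ 1.06×10⁵ N/C

Dipole moment p = qd = (1.70×10⁻⁵ C)(0.0309 m) = 5.253×10⁻⁷ C·m.
For a dipole, E_θ = (kp sinθ)/r³.
kp/r³ = (8.99×10⁹)(5.253×10⁻⁷)/(0.327)³ = 1.351×10⁵ N/C.
E_θ = 1.351×10⁵·sin52° = 1.064×10⁵ N/C.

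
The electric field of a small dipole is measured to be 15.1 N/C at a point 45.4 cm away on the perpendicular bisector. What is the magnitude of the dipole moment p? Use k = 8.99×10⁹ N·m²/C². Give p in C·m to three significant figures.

In the equatorial plane E = kp/r³, so p = Er³/(k).
p = (15.1)·(0.454)³ / (8.99×10⁹) = 1.572×10⁻¹⁰ C·m.

p ≈ 1.57×10⁻¹⁰ C·m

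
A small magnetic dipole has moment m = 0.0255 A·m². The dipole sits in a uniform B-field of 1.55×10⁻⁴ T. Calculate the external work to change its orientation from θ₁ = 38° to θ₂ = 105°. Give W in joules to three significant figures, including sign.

W_ext = ΔU = −mB cosθ₂ + mB cosθ₁ = mB(cosθ₁ − cosθ₂).
W = (0.0255)(1.55×10⁻⁴)·(cos38° − cos105°) = (3.952×10⁻⁶)·(+1.0468) = 4.138×10⁻⁶ J.

W ≈ 4.14×10⁻⁶ J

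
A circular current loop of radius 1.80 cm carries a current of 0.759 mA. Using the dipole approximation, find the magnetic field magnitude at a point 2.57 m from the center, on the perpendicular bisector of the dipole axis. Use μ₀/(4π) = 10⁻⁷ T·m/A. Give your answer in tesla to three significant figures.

B ≈ 4.55×10⁻¹⁵ T

Magnetic moment m = IA = Iπa² = (7.59×10⁻⁴)·π·(0.0180)² = 7.726×10⁻⁷ A·m².
In the equatorial plane B = (μ₀/4π)·m/r³ (half the axial value).
B = (10⁻⁷)·(7.726×10⁻⁷) / (2.57)³ = 4.552×10⁻¹⁵ T.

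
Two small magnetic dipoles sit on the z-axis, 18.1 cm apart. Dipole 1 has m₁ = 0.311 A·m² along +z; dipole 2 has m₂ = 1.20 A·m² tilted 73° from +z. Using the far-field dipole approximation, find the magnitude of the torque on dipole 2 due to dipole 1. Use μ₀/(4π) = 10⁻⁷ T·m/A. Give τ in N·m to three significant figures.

Dipole B is on the axis of dipole A, so B₁ there is axial: B₁ = (μ₀/4π)·2m₁/r³ along +z.
B₁ = 2(10⁻⁷)(0.311)/(0.181)³ = 1.049×10⁻⁵ T.
τ = m₂ B₁ sinθ.
τ = (1.20)(1.049×10⁻⁵)·sin73° = 1.204×10⁻⁵ N·m.

τ ≈ 1.20×10⁻⁵ N·m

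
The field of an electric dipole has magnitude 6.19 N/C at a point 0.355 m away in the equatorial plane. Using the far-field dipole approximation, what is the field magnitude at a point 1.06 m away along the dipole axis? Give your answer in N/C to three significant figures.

Dipole fields scale as 1/r³ in the far field.
The axial field is twice the equatorial field at the same r, so the geometry factor is 2/1.
E₂ = E₁ · (2/1) · (r₁/r₂)³ = 6.19 · 2 · (0.355/1.06)³.
(r₁/r₂)³ = (0.3349)³ = 0.03756.
E₂ ≈ 0.4650 N/C.

E ≈ 0.465 N/C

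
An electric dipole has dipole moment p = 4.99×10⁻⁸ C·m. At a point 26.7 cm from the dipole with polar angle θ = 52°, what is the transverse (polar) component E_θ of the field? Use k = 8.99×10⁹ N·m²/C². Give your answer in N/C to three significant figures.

E_θ ≈ 1.86×10⁴ N/C

For a dipole, E_θ = (kp sinθ)/r³.
kp/r³ = (8.99×10⁹)(4.99×10⁻⁸)/(0.267)³ = 2.357×10⁴ N/C.
E_θ = 2.357×10⁴·sin52° = 1.857×10⁴ N/C.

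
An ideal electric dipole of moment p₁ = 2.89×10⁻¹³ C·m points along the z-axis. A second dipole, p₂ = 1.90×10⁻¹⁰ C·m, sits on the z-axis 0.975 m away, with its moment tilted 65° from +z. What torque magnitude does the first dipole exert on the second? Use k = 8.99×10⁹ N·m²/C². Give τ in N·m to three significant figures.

τ ≈ 9.65×10⁻¹³ N·m

The second dipole sits on the axis of the first, so the field there is axial: E₁ = 2kp₁/r³ along +z.
E₁ = 2(8.99×10⁹)(2.89×10⁻¹³)/(0.975)³ = 0.005606 N/C.
Torque on the second dipole: τ = p₂ E₁ sinθ.
τ = (1.90×10⁻¹⁰)(0.005606)·sin65° = 9.654×10⁻¹³ N·m.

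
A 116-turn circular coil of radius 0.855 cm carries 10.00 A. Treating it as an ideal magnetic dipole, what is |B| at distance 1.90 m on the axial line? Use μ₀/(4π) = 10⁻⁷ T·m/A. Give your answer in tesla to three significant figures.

B ≈ 7.77×10⁻⁹ T

m = NIA = NIπa² = 116·(10.0)·π·(0.00855)² = 0.2664 A·m².
On axis B = (μ₀/4π)·2m/r³.
B = 2·(10⁻⁷)·(0.2664) / (1.90)³ = 7.768×10⁻⁹ T.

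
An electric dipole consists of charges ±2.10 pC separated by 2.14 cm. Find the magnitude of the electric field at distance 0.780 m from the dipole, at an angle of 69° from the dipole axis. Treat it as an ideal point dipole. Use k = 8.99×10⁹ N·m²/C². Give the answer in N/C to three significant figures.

Dipole moment p = qd = (2.10×10⁻¹² C)(0.0214 m) = 4.494×10⁻¹⁴ C·m.
At angle θ the dipole field magnitude is E = (kp/r³)·√(1 + 3cos²θ).
kp/r³ = (8.99×10⁹)(4.494×10⁻¹⁴) / (0.780)³ = 8.514×10⁻⁴ N/C.
√(1 + 3cos²69°) = √(1 + 3·0.1284) = √1.3853 ≈ 1.1770.
E ≈ 8.514×10⁻⁴ × 1.177 = 0.001002 N/C.

E ≈ 0.00100 N/C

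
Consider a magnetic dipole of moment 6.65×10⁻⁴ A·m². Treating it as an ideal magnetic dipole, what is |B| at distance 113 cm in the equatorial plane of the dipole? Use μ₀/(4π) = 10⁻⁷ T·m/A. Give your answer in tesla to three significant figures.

B ≈ 4.61×10⁻¹¹ T

In the equatorial plane B = (μ₀/4π)·m/r³ (half the axial value).
B = (10⁻⁷)·(6.65×10⁻⁴) / (1.13)³ = 4.609×10⁻¹¹ T.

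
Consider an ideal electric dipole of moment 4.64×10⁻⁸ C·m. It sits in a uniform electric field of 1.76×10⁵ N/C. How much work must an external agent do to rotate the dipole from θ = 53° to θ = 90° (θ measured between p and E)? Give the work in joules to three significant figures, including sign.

W ≈ 0.00491 J

W_ext = ΔU = U(θ₂) − U(θ₁) = −pE cosθ₂ − (−pE cosθ₁) = pE(cosθ₁ − cosθ₂).
W = (4.64×10⁻⁸)(1.76×10⁵)·(cos53° − cos90°) = (0.008166)·(+0.6018) = 0.004915 J.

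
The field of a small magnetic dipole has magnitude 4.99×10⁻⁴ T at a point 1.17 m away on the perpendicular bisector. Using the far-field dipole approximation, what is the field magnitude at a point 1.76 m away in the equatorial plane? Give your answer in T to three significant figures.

Dipole fields scale as 1/r³ in the far field; the geometry is the same at both points.
B₂ = B₁ · (r₁/r₂)³ = 4.99×10⁻⁴ · (1.17/1.76)³.
(r₁/r₂)³ = (0.6648)³ = 0.2938.
B₂ ≈ 1.466×10⁻⁴ T.

B ≈ 1.47×10⁻⁴ T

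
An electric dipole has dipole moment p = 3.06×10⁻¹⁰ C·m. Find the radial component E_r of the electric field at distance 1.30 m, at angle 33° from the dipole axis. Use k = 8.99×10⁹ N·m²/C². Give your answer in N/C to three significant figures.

E_r ≈ 2.10 N/C

For a dipole, E_r = (2kp cosθ)/r³.
kp/r³ = (8.99×10⁹)(3.06×10⁻¹⁰)/(1.30)³ = 1.252 N/C.
E_r = 2·1.252·cos33° = 2.100 N/C.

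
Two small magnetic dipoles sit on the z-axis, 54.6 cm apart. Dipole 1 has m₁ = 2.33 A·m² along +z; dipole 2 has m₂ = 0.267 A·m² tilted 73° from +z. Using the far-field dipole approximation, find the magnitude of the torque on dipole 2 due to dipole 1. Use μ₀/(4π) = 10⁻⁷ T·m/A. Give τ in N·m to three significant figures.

Dipole B is on the axis of dipole A, so B₁ there is axial: B₁ = (μ₀/4π)·2m₁/r³ along +z.
B₁ = 2(10⁻⁷)(2.33)/(0.546)³ = 2.863×10⁻⁶ T.
τ = m₂ B₁ sinθ.
τ = (0.267)(2.863×10⁻⁶)·sin73° = 7.310×10⁻⁷ N·m.

τ ≈ 7.31×10⁻⁷ N·m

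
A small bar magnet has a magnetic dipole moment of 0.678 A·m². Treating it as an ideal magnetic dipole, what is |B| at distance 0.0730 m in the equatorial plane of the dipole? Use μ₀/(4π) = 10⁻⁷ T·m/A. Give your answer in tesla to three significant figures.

In the equatorial plane B = (μ₀/4π)·m/r³ (half the axial value).
B = (10⁻⁷)·(0.678) / (0.0730)³ = 1.743×10⁻⁴ T.

B ≈ 1.74×10⁻⁴ T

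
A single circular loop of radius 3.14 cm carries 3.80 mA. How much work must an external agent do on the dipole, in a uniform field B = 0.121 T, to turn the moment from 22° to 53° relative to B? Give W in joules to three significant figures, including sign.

W ≈ 4.63×10⁻⁷ J

Magnetic moment m = IA = Iπa² = (0.00380)·π·(0.0314)² = 1.177×10⁻⁵ A·m².
W_ext = ΔU = −mB cosθ₂ + mB cosθ₁ = mB(cosθ₁ − cosθ₂).
W = (1.177×10⁻⁵)(0.121)·(cos22° − cos53°) = (1.424×10⁻⁶)·(+0.3254) = 4.634×10⁻⁷ J.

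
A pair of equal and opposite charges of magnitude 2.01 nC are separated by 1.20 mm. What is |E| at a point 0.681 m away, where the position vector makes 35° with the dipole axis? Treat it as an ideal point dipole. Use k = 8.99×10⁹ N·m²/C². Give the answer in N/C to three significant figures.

E ≈ 0.119 N/C

Dipole moment p = qd = (2.01×10⁻⁹ C)(0.00120 m) = 2.412×10⁻¹² C·m.
At angle θ the dipole field magnitude is E = (kp/r³)·√(1 + 3cos²θ).
kp/r³ = (8.99×10⁹)(2.412×10⁻¹²) / (0.681)³ = 0.06866 N/C.
√(1 + 3cos²35°) = √(1 + 3·0.6710) = √3.0130 ≈ 1.7358.
E ≈ 0.06866 × 1.736 = 0.1192 N/C.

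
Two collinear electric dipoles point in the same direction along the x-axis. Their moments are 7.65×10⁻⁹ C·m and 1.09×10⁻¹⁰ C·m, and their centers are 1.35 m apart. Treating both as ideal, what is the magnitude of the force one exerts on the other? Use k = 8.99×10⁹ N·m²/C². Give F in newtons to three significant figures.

F ≈ 1.35×10⁻⁸ N

On-axis field of dipole 1 at distance r: E = 2kp₁/r³. Force on dipole 2 is F = p₂·dE/dr (gradient along axis).
dE/dr = −6kp₁/r⁴, so |F| = 6kp₁p₂/r⁴ (attractive for aligned moments).
F = 6(8.99×10⁹)(7.65×10⁻⁹)(1.09×10⁻¹⁰)/(1.35)⁴ = 1.354×10⁻⁸ N.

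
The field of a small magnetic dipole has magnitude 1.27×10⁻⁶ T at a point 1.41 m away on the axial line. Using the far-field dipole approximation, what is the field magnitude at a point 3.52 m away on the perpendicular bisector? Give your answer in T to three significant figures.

Dipole fields scale as 1/r³ in the far field.
The axial field is twice the equatorial field at the same r, so the geometry factor is 1/2.
B₂ = B₁ · (1/2) · (r₁/r₂)³ = 1.27×10⁻⁶ · 0.5 · (1.41/3.52)³.
(r₁/r₂)³ = (0.4006)³ = 0.06427.
B₂ ≈ 4.081×10⁻⁸ T.

B ≈ 4.08×10⁻⁸ T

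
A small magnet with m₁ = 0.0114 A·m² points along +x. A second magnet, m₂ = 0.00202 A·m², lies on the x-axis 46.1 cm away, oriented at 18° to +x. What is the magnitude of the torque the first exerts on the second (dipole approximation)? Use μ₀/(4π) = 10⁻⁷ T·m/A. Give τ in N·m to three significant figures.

τ ≈ 1.45×10⁻¹¹ N·m

Dipole B is on the axis of dipole A, so B₁ there is axial: B₁ = (μ₀/4π)·2m₁/r³ along +x.
B₁ = 2(10⁻⁷)(0.0114)/(0.461)³ = 2.327×10⁻⁸ T.
τ = m₂ B₁ sinθ.
τ = (0.00202)(2.327×10⁻⁸)·sin18° = 1.453×10⁻¹¹ N·m.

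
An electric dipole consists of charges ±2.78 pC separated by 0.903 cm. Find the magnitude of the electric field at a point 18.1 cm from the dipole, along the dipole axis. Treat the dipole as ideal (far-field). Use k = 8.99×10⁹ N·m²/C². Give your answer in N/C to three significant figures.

Dipole moment p = qd = (2.78×10⁻¹² C)(0.00903 m) = 2.51×10⁻¹⁴ C·m.
On the dipole axis E = 2kp/r³.
E = 2·(8.99×10⁹)(2.51×10⁻¹⁴) / (0.181)³ = 0.07611 N/C.

E ≈ 0.0761 N/C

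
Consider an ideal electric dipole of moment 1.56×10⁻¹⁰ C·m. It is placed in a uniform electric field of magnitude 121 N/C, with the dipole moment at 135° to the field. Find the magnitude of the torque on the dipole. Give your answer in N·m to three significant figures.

Torque on an electric dipole: τ = pE sinθ.
τ = (1.56×10⁻¹⁰)(121)·sin135° = 1.335×10⁻⁸ N·m.

τ ≈ 1.33×10⁻⁸ N·m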